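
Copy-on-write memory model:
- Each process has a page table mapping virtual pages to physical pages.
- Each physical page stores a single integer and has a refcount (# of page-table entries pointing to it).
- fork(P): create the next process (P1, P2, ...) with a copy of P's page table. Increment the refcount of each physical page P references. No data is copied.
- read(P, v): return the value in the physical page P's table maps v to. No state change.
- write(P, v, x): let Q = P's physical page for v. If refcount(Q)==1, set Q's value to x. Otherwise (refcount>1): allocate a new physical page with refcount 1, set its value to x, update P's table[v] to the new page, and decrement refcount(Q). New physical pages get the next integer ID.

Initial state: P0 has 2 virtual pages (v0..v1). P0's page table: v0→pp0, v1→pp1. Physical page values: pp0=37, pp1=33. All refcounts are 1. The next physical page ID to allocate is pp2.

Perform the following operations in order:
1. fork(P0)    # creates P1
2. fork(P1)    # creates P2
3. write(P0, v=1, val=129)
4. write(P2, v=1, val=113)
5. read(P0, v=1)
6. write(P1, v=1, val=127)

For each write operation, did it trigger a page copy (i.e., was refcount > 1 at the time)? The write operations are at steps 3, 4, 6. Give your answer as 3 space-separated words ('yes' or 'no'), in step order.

Op 1: fork(P0) -> P1. 2 ppages; refcounts: pp0:2 pp1:2
Op 2: fork(P1) -> P2. 2 ppages; refcounts: pp0:3 pp1:3
Op 3: write(P0, v1, 129). refcount(pp1)=3>1 -> COPY to pp2. 3 ppages; refcounts: pp0:3 pp1:2 pp2:1
Op 4: write(P2, v1, 113). refcount(pp1)=2>1 -> COPY to pp3. 4 ppages; refcounts: pp0:3 pp1:1 pp2:1 pp3:1
Op 5: read(P0, v1) -> 129. No state change.
Op 6: write(P1, v1, 127). refcount(pp1)=1 -> write in place. 4 ppages; refcounts: pp0:3 pp1:1 pp2:1 pp3:1

yes yes no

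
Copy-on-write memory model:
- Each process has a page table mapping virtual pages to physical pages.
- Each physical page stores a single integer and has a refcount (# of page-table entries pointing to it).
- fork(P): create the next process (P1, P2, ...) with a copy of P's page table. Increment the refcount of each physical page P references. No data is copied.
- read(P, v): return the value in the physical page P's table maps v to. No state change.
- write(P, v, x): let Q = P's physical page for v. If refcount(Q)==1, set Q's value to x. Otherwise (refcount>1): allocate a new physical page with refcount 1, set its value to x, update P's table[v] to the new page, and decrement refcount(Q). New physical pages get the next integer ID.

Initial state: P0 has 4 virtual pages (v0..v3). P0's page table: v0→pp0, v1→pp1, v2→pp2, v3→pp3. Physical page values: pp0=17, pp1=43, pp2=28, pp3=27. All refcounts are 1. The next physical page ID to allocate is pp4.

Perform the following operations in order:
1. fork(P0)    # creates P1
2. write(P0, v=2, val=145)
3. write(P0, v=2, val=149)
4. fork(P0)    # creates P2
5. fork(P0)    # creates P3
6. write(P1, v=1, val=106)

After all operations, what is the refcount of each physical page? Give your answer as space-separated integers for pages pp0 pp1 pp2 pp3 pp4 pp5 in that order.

Answer: 4 3 1 4 3 1

Derivation:
Op 1: fork(P0) -> P1. 4 ppages; refcounts: pp0:2 pp1:2 pp2:2 pp3:2
Op 2: write(P0, v2, 145). refcount(pp2)=2>1 -> COPY to pp4. 5 ppages; refcounts: pp0:2 pp1:2 pp2:1 pp3:2 pp4:1
Op 3: write(P0, v2, 149). refcount(pp4)=1 -> write in place. 5 ppages; refcounts: pp0:2 pp1:2 pp2:1 pp3:2 pp4:1
Op 4: fork(P0) -> P2. 5 ppages; refcounts: pp0:3 pp1:3 pp2:1 pp3:3 pp4:2
Op 5: fork(P0) -> P3. 5 ppages; refcounts: pp0:4 pp1:4 pp2:1 pp3:4 pp4:3
Op 6: write(P1, v1, 106). refcount(pp1)=4>1 -> COPY to pp5. 6 ppages; refcounts: pp0:4 pp1:3 pp2:1 pp3:4 pp4:3 pp5:1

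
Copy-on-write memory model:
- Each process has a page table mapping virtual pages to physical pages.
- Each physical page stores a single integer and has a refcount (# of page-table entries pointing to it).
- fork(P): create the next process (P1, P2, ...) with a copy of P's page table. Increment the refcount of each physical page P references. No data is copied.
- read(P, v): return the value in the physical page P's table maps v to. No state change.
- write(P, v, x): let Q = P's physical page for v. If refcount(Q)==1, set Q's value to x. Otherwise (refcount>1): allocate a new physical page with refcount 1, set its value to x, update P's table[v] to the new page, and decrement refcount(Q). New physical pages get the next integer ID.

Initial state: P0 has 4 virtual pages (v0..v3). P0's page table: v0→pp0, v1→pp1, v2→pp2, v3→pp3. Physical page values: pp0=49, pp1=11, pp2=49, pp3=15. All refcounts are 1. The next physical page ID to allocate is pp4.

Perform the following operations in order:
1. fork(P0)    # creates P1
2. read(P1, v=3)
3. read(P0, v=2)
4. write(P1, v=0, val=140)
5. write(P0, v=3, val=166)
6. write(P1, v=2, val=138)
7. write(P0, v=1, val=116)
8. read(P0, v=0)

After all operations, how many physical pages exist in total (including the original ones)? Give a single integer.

Op 1: fork(P0) -> P1. 4 ppages; refcounts: pp0:2 pp1:2 pp2:2 pp3:2
Op 2: read(P1, v3) -> 15. No state change.
Op 3: read(P0, v2) -> 49. No state change.
Op 4: write(P1, v0, 140). refcount(pp0)=2>1 -> COPY to pp4. 5 ppages; refcounts: pp0:1 pp1:2 pp2:2 pp3:2 pp4:1
Op 5: write(P0, v3, 166). refcount(pp3)=2>1 -> COPY to pp5. 6 ppages; refcounts: pp0:1 pp1:2 pp2:2 pp3:1 pp4:1 pp5:1
Op 6: write(P1, v2, 138). refcount(pp2)=2>1 -> COPY to pp6. 7 ppages; refcounts: pp0:1 pp1:2 pp2:1 pp3:1 pp4:1 pp5:1 pp6:1
Op 7: write(P0, v1, 116). refcount(pp1)=2>1 -> COPY to pp7. 8 ppages; refcounts: pp0:1 pp1:1 pp2:1 pp3:1 pp4:1 pp5:1 pp6:1 pp7:1
Op 8: read(P0, v0) -> 49. No state change.

Answer: 8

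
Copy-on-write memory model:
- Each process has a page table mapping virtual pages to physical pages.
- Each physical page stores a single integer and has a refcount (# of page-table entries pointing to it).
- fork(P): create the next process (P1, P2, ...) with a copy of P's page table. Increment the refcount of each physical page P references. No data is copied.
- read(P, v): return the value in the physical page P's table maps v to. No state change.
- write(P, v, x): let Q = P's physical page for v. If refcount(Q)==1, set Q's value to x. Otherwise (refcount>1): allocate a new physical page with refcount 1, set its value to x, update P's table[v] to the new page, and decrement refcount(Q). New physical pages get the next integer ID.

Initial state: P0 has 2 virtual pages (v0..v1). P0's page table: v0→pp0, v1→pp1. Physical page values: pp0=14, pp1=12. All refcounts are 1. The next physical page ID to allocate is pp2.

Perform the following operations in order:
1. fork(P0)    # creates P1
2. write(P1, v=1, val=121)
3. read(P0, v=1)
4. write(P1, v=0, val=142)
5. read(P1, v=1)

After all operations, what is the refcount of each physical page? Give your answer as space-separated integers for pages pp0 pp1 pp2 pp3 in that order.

Op 1: fork(P0) -> P1. 2 ppages; refcounts: pp0:2 pp1:2
Op 2: write(P1, v1, 121). refcount(pp1)=2>1 -> COPY to pp2. 3 ppages; refcounts: pp0:2 pp1:1 pp2:1
Op 3: read(P0, v1) -> 12. No state change.
Op 4: write(P1, v0, 142). refcount(pp0)=2>1 -> COPY to pp3. 4 ppages; refcounts: pp0:1 pp1:1 pp2:1 pp3:1
Op 5: read(P1, v1) -> 121. No state change.

Answer: 1 1 1 1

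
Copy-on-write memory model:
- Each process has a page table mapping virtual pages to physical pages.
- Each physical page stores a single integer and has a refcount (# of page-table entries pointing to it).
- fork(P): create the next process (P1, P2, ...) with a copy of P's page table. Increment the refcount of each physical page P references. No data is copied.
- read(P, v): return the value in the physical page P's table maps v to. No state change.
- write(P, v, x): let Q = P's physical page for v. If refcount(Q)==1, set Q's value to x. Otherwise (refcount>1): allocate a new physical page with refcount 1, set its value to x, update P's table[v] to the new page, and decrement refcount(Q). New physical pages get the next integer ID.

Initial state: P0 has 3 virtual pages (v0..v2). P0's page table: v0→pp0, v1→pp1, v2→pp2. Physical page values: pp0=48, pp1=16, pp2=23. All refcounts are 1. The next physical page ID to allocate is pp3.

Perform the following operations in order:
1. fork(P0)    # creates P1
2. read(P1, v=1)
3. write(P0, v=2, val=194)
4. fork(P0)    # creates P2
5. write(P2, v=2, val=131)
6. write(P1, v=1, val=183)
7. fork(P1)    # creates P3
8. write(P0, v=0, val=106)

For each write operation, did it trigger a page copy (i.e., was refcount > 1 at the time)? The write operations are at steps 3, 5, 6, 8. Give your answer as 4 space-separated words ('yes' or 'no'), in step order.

Op 1: fork(P0) -> P1. 3 ppages; refcounts: pp0:2 pp1:2 pp2:2
Op 2: read(P1, v1) -> 16. No state change.
Op 3: write(P0, v2, 194). refcount(pp2)=2>1 -> COPY to pp3. 4 ppages; refcounts: pp0:2 pp1:2 pp2:1 pp3:1
Op 4: fork(P0) -> P2. 4 ppages; refcounts: pp0:3 pp1:3 pp2:1 pp3:2
Op 5: write(P2, v2, 131). refcount(pp3)=2>1 -> COPY to pp4. 5 ppages; refcounts: pp0:3 pp1:3 pp2:1 pp3:1 pp4:1
Op 6: write(P1, v1, 183). refcount(pp1)=3>1 -> COPY to pp5. 6 ppages; refcounts: pp0:3 pp1:2 pp2:1 pp3:1 pp4:1 pp5:1
Op 7: fork(P1) -> P3. 6 ppages; refcounts: pp0:4 pp1:2 pp2:2 pp3:1 pp4:1 pp5:2
Op 8: write(P0, v0, 106). refcount(pp0)=4>1 -> COPY to pp6. 7 ppages; refcounts: pp0:3 pp1:2 pp2:2 pp3:1 pp4:1 pp5:2 pp6:1

yes yes yes yes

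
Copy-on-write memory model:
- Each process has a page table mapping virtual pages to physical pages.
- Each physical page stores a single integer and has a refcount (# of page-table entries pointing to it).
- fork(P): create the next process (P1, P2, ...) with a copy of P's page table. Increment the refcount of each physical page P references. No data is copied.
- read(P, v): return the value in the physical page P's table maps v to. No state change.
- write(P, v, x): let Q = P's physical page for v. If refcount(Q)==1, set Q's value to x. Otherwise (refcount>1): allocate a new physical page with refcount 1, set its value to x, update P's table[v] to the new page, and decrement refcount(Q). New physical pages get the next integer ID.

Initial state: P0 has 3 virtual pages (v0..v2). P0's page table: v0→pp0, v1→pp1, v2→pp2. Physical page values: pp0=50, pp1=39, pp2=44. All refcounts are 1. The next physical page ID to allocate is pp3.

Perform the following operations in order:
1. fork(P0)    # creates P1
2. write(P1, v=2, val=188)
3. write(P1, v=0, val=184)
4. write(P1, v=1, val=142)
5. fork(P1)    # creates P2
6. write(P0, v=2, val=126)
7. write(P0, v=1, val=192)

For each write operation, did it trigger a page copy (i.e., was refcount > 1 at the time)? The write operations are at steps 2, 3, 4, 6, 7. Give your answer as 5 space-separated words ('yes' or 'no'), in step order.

Op 1: fork(P0) -> P1. 3 ppages; refcounts: pp0:2 pp1:2 pp2:2
Op 2: write(P1, v2, 188). refcount(pp2)=2>1 -> COPY to pp3. 4 ppages; refcounts: pp0:2 pp1:2 pp2:1 pp3:1
Op 3: write(P1, v0, 184). refcount(pp0)=2>1 -> COPY to pp4. 5 ppages; refcounts: pp0:1 pp1:2 pp2:1 pp3:1 pp4:1
Op 4: write(P1, v1, 142). refcount(pp1)=2>1 -> COPY to pp5. 6 ppages; refcounts: pp0:1 pp1:1 pp2:1 pp3:1 pp4:1 pp5:1
Op 5: fork(P1) -> P2. 6 ppages; refcounts: pp0:1 pp1:1 pp2:1 pp3:2 pp4:2 pp5:2
Op 6: write(P0, v2, 126). refcount(pp2)=1 -> write in place. 6 ppages; refcounts: pp0:1 pp1:1 pp2:1 pp3:2 pp4:2 pp5:2
Op 7: write(P0, v1, 192). refcount(pp1)=1 -> write in place. 6 ppages; refcounts: pp0:1 pp1:1 pp2:1 pp3:2 pp4:2 pp5:2

yes yes yes no no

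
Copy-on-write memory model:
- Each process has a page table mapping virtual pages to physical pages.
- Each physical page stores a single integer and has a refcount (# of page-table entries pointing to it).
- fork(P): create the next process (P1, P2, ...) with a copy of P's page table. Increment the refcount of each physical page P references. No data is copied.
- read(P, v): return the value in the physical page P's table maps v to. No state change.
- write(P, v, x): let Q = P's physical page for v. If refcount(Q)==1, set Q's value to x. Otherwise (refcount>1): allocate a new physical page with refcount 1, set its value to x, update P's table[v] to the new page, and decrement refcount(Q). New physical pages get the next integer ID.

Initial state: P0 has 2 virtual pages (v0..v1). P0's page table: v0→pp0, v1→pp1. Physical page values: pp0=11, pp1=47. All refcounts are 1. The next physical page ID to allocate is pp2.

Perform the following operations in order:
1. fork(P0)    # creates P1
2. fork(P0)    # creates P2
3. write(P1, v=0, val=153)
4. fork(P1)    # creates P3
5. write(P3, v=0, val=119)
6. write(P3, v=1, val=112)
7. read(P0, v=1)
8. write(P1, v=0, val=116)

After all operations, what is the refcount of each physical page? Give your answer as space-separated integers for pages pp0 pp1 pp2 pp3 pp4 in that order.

Answer: 2 3 1 1 1

Derivation:
Op 1: fork(P0) -> P1. 2 ppages; refcounts: pp0:2 pp1:2
Op 2: fork(P0) -> P2. 2 ppages; refcounts: pp0:3 pp1:3
Op 3: write(P1, v0, 153). refcount(pp0)=3>1 -> COPY to pp2. 3 ppages; refcounts: pp0:2 pp1:3 pp2:1
Op 4: fork(P1) -> P3. 3 ppages; refcounts: pp0:2 pp1:4 pp2:2
Op 5: write(P3, v0, 119). refcount(pp2)=2>1 -> COPY to pp3. 4 ppages; refcounts: pp0:2 pp1:4 pp2:1 pp3:1
Op 6: write(P3, v1, 112). refcount(pp1)=4>1 -> COPY to pp4. 5 ppages; refcounts: pp0:2 pp1:3 pp2:1 pp3:1 pp4:1
Op 7: read(P0, v1) -> 47. No state change.
Op 8: write(P1, v0, 116). refcount(pp2)=1 -> write in place. 5 ppages; refcounts: pp0:2 pp1:3 pp2:1 pp3:1 pp4:1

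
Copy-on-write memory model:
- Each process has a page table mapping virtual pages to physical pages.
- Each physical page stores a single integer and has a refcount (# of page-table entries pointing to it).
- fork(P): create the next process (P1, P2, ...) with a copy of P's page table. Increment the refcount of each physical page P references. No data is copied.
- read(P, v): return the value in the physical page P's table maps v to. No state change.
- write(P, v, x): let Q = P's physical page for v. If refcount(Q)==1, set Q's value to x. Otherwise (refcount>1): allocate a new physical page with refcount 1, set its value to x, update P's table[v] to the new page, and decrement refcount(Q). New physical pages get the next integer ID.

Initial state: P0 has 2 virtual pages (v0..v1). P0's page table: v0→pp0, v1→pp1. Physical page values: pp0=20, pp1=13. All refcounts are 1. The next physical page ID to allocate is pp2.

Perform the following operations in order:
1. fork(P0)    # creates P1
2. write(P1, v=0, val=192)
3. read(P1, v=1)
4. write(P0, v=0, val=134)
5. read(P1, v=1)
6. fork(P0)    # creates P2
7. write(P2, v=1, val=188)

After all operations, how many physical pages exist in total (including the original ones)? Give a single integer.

Answer: 4

Derivation:
Op 1: fork(P0) -> P1. 2 ppages; refcounts: pp0:2 pp1:2
Op 2: write(P1, v0, 192). refcount(pp0)=2>1 -> COPY to pp2. 3 ppages; refcounts: pp0:1 pp1:2 pp2:1
Op 3: read(P1, v1) -> 13. No state change.
Op 4: write(P0, v0, 134). refcount(pp0)=1 -> write in place. 3 ppages; refcounts: pp0:1 pp1:2 pp2:1
Op 5: read(P1, v1) -> 13. No state change.
Op 6: fork(P0) -> P2. 3 ppages; refcounts: pp0:2 pp1:3 pp2:1
Op 7: write(P2, v1, 188). refcount(pp1)=3>1 -> COPY to pp3. 4 ppages; refcounts: pp0:2 pp1:2 pp2:1 pp3:1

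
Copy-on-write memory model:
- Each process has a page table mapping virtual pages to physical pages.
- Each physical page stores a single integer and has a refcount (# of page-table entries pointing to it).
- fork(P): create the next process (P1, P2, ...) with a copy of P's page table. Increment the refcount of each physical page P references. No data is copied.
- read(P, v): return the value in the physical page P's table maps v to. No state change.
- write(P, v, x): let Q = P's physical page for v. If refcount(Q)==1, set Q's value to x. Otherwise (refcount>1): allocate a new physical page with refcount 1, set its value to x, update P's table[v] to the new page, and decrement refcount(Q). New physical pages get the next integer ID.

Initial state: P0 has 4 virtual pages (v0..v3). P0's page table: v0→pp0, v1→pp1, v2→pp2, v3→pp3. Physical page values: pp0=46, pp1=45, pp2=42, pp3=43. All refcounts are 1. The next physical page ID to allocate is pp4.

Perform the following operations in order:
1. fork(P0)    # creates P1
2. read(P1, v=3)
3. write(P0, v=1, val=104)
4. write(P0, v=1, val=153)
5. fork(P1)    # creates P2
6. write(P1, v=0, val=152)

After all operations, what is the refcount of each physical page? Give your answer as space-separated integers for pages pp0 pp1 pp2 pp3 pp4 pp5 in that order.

Answer: 2 2 3 3 1 1

Derivation:
Op 1: fork(P0) -> P1. 4 ppages; refcounts: pp0:2 pp1:2 pp2:2 pp3:2
Op 2: read(P1, v3) -> 43. No state change.
Op 3: write(P0, v1, 104). refcount(pp1)=2>1 -> COPY to pp4. 5 ppages; refcounts: pp0:2 pp1:1 pp2:2 pp3:2 pp4:1
Op 4: write(P0, v1, 153). refcount(pp4)=1 -> write in place. 5 ppages; refcounts: pp0:2 pp1:1 pp2:2 pp3:2 pp4:1
Op 5: fork(P1) -> P2. 5 ppages; refcounts: pp0:3 pp1:2 pp2:3 pp3:3 pp4:1
Op 6: write(P1, v0, 152). refcount(pp0)=3>1 -> COPY to pp5. 6 ppages; refcounts: pp0:2 pp1:2 pp2:3 pp3:3 pp4:1 pp5:1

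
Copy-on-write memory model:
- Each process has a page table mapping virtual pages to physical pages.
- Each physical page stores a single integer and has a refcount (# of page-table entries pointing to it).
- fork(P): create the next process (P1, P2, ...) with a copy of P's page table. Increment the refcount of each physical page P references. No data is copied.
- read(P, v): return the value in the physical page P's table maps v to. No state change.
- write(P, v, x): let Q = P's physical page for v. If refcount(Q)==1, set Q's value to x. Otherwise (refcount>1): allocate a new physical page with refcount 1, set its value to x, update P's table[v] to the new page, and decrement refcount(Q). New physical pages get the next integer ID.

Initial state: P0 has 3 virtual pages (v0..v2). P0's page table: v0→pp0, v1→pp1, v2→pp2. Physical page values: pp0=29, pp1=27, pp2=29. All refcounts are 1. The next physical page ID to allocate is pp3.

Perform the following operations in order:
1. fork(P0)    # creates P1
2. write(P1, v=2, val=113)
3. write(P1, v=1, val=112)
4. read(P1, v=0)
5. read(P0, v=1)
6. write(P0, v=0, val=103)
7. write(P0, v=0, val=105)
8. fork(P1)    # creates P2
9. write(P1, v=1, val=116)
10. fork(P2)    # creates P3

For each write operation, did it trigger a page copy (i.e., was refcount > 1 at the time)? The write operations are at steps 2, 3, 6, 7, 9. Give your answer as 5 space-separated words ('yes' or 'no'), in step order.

Op 1: fork(P0) -> P1. 3 ppages; refcounts: pp0:2 pp1:2 pp2:2
Op 2: write(P1, v2, 113). refcount(pp2)=2>1 -> COPY to pp3. 4 ppages; refcounts: pp0:2 pp1:2 pp2:1 pp3:1
Op 3: write(P1, v1, 112). refcount(pp1)=2>1 -> COPY to pp4. 5 ppages; refcounts: pp0:2 pp1:1 pp2:1 pp3:1 pp4:1
Op 4: read(P1, v0) -> 29. No state change.
Op 5: read(P0, v1) -> 27. No state change.
Op 6: write(P0, v0, 103). refcount(pp0)=2>1 -> COPY to pp5. 6 ppages; refcounts: pp0:1 pp1:1 pp2:1 pp3:1 pp4:1 pp5:1
Op 7: write(P0, v0, 105). refcount(pp5)=1 -> write in place. 6 ppages; refcounts: pp0:1 pp1:1 pp2:1 pp3:1 pp4:1 pp5:1
Op 8: fork(P1) -> P2. 6 ppages; refcounts: pp0:2 pp1:1 pp2:1 pp3:2 pp4:2 pp5:1
Op 9: write(P1, v1, 116). refcount(pp4)=2>1 -> COPY to pp6. 7 ppages; refcounts: pp0:2 pp1:1 pp2:1 pp3:2 pp4:1 pp5:1 pp6:1
Op 10: fork(P2) -> P3. 7 ppages; refcounts: pp0:3 pp1:1 pp2:1 pp3:3 pp4:2 pp5:1 pp6:1

yes yes yes no yes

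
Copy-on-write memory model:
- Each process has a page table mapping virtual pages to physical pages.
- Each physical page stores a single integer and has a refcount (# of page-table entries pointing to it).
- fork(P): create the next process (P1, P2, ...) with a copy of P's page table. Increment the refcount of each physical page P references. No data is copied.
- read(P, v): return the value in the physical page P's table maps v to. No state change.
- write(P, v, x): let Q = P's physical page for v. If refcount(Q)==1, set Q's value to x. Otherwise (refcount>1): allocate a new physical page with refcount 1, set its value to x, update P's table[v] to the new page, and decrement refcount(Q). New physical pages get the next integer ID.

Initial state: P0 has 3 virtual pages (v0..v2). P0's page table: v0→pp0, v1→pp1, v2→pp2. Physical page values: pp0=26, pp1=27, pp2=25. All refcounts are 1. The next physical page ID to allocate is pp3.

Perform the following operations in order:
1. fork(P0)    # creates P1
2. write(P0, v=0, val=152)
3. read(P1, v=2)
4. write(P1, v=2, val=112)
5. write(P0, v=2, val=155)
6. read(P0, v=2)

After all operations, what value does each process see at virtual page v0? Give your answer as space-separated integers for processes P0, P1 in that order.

Answer: 152 26

Derivation:
Op 1: fork(P0) -> P1. 3 ppages; refcounts: pp0:2 pp1:2 pp2:2
Op 2: write(P0, v0, 152). refcount(pp0)=2>1 -> COPY to pp3. 4 ppages; refcounts: pp0:1 pp1:2 pp2:2 pp3:1
Op 3: read(P1, v2) -> 25. No state change.
Op 4: write(P1, v2, 112). refcount(pp2)=2>1 -> COPY to pp4. 5 ppages; refcounts: pp0:1 pp1:2 pp2:1 pp3:1 pp4:1
Op 5: write(P0, v2, 155). refcount(pp2)=1 -> write in place. 5 ppages; refcounts: pp0:1 pp1:2 pp2:1 pp3:1 pp4:1
Op 6: read(P0, v2) -> 155. No state change.
P0: v0 -> pp3 = 152
P1: v0 -> pp0 = 26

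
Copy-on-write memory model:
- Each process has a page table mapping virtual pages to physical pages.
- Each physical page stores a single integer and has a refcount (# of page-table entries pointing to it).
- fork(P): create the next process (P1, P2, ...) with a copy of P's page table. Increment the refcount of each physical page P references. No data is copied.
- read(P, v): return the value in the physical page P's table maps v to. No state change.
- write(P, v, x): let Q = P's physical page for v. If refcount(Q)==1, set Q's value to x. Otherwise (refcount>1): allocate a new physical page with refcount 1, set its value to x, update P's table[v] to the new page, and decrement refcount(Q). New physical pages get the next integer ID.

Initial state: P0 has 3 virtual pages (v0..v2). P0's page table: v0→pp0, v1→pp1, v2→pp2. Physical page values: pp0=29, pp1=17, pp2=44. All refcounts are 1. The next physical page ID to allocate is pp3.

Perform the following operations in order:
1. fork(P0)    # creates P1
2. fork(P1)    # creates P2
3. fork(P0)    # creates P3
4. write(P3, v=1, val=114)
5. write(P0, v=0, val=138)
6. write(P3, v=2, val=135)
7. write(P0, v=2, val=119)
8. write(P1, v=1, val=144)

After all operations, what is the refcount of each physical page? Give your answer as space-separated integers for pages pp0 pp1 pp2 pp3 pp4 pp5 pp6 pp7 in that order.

Op 1: fork(P0) -> P1. 3 ppages; refcounts: pp0:2 pp1:2 pp2:2
Op 2: fork(P1) -> P2. 3 ppages; refcounts: pp0:3 pp1:3 pp2:3
Op 3: fork(P0) -> P3. 3 ppages; refcounts: pp0:4 pp1:4 pp2:4
Op 4: write(P3, v1, 114). refcount(pp1)=4>1 -> COPY to pp3. 4 ppages; refcounts: pp0:4 pp1:3 pp2:4 pp3:1
Op 5: write(P0, v0, 138). refcount(pp0)=4>1 -> COPY to pp4. 5 ppages; refcounts: pp0:3 pp1:3 pp2:4 pp3:1 pp4:1
Op 6: write(P3, v2, 135). refcount(pp2)=4>1 -> COPY to pp5. 6 ppages; refcounts: pp0:3 pp1:3 pp2:3 pp3:1 pp4:1 pp5:1
Op 7: write(P0, v2, 119). refcount(pp2)=3>1 -> COPY to pp6. 7 ppages; refcounts: pp0:3 pp1:3 pp2:2 pp3:1 pp4:1 pp5:1 pp6:1
Op 8: write(P1, v1, 144). refcount(pp1)=3>1 -> COPY to pp7. 8 ppages; refcounts: pp0:3 pp1:2 pp2:2 pp3:1 pp4:1 pp5:1 pp6:1 pp7:1

Answer: 3 2 2 1 1 1 1 1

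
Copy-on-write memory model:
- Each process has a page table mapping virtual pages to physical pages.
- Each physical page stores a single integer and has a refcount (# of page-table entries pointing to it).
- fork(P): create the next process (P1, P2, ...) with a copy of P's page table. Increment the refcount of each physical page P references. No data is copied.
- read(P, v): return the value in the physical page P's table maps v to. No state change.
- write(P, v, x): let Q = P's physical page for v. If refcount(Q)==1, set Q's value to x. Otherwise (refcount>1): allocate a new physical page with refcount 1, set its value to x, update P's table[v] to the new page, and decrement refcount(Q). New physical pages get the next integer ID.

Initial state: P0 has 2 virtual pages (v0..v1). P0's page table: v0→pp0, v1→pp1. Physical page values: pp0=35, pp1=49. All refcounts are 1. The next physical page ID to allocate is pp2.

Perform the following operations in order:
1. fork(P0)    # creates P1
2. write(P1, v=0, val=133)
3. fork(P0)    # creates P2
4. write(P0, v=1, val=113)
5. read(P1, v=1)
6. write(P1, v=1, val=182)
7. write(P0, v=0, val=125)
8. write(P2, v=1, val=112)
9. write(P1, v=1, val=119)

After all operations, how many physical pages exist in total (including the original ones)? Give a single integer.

Op 1: fork(P0) -> P1. 2 ppages; refcounts: pp0:2 pp1:2
Op 2: write(P1, v0, 133). refcount(pp0)=2>1 -> COPY to pp2. 3 ppages; refcounts: pp0:1 pp1:2 pp2:1
Op 3: fork(P0) -> P2. 3 ppages; refcounts: pp0:2 pp1:3 pp2:1
Op 4: write(P0, v1, 113). refcount(pp1)=3>1 -> COPY to pp3. 4 ppages; refcounts: pp0:2 pp1:2 pp2:1 pp3:1
Op 5: read(P1, v1) -> 49. No state change.
Op 6: write(P1, v1, 182). refcount(pp1)=2>1 -> COPY to pp4. 5 ppages; refcounts: pp0:2 pp1:1 pp2:1 pp3:1 pp4:1
Op 7: write(P0, v0, 125). refcount(pp0)=2>1 -> COPY to pp5. 6 ppages; refcounts: pp0:1 pp1:1 pp2:1 pp3:1 pp4:1 pp5:1
Op 8: write(P2, v1, 112). refcount(pp1)=1 -> write in place. 6 ppages; refcounts: pp0:1 pp1:1 pp2:1 pp3:1 pp4:1 pp5:1
Op 9: write(P1, v1, 119). refcount(pp4)=1 -> write in place. 6 ppages; refcounts: pp0:1 pp1:1 pp2:1 pp3:1 pp4:1 pp5:1

Answer: 6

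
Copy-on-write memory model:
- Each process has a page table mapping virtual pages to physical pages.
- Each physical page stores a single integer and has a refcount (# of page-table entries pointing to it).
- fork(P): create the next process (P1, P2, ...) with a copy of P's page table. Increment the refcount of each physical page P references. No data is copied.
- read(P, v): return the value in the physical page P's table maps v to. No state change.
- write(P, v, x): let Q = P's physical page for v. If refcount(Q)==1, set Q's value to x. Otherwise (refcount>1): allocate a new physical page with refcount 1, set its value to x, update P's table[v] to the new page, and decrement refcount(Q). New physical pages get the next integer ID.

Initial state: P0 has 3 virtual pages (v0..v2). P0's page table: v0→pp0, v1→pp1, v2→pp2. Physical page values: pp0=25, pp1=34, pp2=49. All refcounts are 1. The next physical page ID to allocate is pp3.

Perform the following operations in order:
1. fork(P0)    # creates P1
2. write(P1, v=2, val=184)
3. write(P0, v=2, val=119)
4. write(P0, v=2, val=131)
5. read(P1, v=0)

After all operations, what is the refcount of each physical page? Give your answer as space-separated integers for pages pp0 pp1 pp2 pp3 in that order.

Op 1: fork(P0) -> P1. 3 ppages; refcounts: pp0:2 pp1:2 pp2:2
Op 2: write(P1, v2, 184). refcount(pp2)=2>1 -> COPY to pp3. 4 ppages; refcounts: pp0:2 pp1:2 pp2:1 pp3:1
Op 3: write(P0, v2, 119). refcount(pp2)=1 -> write in place. 4 ppages; refcounts: pp0:2 pp1:2 pp2:1 pp3:1
Op 4: write(P0, v2, 131). refcount(pp2)=1 -> write in place. 4 ppages; refcounts: pp0:2 pp1:2 pp2:1 pp3:1
Op 5: read(P1, v0) -> 25. No state change.

Answer: 2 2 1 1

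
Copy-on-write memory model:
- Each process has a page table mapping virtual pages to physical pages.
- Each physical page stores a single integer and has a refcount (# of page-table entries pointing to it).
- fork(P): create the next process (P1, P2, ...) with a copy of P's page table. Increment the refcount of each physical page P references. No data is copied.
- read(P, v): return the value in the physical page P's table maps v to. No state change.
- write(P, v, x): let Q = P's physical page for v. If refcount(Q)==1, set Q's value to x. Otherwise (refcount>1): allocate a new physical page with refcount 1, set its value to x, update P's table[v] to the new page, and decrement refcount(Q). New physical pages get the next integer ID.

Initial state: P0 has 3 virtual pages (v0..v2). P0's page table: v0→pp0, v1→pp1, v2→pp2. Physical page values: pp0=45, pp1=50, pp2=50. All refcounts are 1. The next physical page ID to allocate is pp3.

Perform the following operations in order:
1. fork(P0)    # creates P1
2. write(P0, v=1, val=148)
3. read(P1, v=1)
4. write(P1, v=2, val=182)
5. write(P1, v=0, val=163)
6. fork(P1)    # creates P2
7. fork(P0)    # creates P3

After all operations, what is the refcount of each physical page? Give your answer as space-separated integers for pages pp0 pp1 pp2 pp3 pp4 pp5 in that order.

Op 1: fork(P0) -> P1. 3 ppages; refcounts: pp0:2 pp1:2 pp2:2
Op 2: write(P0, v1, 148). refcount(pp1)=2>1 -> COPY to pp3. 4 ppages; refcounts: pp0:2 pp1:1 pp2:2 pp3:1
Op 3: read(P1, v1) -> 50. No state change.
Op 4: write(P1, v2, 182). refcount(pp2)=2>1 -> COPY to pp4. 5 ppages; refcounts: pp0:2 pp1:1 pp2:1 pp3:1 pp4:1
Op 5: write(P1, v0, 163). refcount(pp0)=2>1 -> COPY to pp5. 6 ppages; refcounts: pp0:1 pp1:1 pp2:1 pp3:1 pp4:1 pp5:1
Op 6: fork(P1) -> P2. 6 ppages; refcounts: pp0:1 pp1:2 pp2:1 pp3:1 pp4:2 pp5:2
Op 7: fork(P0) -> P3. 6 ppages; refcounts: pp0:2 pp1:2 pp2:2 pp3:2 pp4:2 pp5:2

Answer: 2 2 2 2 2 2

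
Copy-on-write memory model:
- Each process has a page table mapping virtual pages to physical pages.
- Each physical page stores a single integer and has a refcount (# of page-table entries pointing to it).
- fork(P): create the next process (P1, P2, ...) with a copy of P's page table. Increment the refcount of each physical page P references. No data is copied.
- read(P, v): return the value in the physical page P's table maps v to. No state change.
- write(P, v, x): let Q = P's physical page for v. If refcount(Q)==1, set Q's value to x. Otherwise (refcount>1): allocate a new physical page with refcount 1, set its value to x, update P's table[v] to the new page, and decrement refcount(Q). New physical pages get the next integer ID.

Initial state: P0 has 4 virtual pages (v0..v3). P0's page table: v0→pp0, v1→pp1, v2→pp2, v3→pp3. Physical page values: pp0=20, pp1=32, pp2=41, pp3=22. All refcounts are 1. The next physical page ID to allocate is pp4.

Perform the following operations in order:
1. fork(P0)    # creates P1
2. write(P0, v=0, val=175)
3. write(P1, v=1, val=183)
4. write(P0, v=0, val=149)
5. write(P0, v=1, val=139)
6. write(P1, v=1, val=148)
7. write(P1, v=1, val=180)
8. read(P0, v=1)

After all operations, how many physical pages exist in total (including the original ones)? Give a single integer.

Answer: 6

Derivation:
Op 1: fork(P0) -> P1. 4 ppages; refcounts: pp0:2 pp1:2 pp2:2 pp3:2
Op 2: write(P0, v0, 175). refcount(pp0)=2>1 -> COPY to pp4. 5 ppages; refcounts: pp0:1 pp1:2 pp2:2 pp3:2 pp4:1
Op 3: write(P1, v1, 183). refcount(pp1)=2>1 -> COPY to pp5. 6 ppages; refcounts: pp0:1 pp1:1 pp2:2 pp3:2 pp4:1 pp5:1
Op 4: write(P0, v0, 149). refcount(pp4)=1 -> write in place. 6 ppages; refcounts: pp0:1 pp1:1 pp2:2 pp3:2 pp4:1 pp5:1
Op 5: write(P0, v1, 139). refcount(pp1)=1 -> write in place. 6 ppages; refcounts: pp0:1 pp1:1 pp2:2 pp3:2 pp4:1 pp5:1
Op 6: write(P1, v1, 148). refcount(pp5)=1 -> write in place. 6 ppages; refcounts: pp0:1 pp1:1 pp2:2 pp3:2 pp4:1 pp5:1
Op 7: write(P1, v1, 180). refcount(pp5)=1 -> write in place. 6 ppages; refcounts: pp0:1 pp1:1 pp2:2 pp3:2 pp4:1 pp5:1
Op 8: read(P0, v1) -> 139. No state change.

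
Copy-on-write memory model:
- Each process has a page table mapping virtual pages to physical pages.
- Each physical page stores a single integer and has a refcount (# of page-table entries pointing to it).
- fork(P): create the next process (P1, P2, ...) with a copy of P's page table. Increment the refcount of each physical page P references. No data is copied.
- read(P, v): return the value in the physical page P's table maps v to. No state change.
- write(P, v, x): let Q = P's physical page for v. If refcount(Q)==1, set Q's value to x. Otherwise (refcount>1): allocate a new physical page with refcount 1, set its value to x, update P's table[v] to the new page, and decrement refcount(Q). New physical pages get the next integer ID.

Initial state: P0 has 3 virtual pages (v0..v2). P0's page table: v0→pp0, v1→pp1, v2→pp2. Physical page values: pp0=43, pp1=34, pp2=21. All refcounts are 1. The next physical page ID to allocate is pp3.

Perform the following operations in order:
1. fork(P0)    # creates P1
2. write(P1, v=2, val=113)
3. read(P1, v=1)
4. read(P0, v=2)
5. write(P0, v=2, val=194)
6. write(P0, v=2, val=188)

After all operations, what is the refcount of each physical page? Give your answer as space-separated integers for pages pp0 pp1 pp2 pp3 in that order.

Answer: 2 2 1 1

Derivation:
Op 1: fork(P0) -> P1. 3 ppages; refcounts: pp0:2 pp1:2 pp2:2
Op 2: write(P1, v2, 113). refcount(pp2)=2>1 -> COPY to pp3. 4 ppages; refcounts: pp0:2 pp1:2 pp2:1 pp3:1
Op 3: read(P1, v1) -> 34. No state change.
Op 4: read(P0, v2) -> 21. No state change.
Op 5: write(P0, v2, 194). refcount(pp2)=1 -> write in place. 4 ppages; refcounts: pp0:2 pp1:2 pp2:1 pp3:1
Op 6: write(P0, v2, 188). refcount(pp2)=1 -> write in place. 4 ppages; refcounts: pp0:2 pp1:2 pp2:1 pp3:1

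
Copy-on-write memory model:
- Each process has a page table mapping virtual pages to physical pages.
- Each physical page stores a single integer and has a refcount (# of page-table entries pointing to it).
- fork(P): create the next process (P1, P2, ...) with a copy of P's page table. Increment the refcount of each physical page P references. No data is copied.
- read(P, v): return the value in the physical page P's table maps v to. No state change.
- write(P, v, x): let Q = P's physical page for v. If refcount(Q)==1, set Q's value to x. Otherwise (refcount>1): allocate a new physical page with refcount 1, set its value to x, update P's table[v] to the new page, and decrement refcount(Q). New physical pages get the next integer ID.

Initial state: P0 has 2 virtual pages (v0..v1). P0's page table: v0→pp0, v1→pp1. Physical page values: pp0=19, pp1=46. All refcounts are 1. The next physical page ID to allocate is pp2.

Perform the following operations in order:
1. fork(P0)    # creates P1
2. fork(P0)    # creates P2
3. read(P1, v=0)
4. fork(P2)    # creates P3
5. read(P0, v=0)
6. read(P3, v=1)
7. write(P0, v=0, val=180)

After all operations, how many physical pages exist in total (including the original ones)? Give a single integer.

Answer: 3

Derivation:
Op 1: fork(P0) -> P1. 2 ppages; refcounts: pp0:2 pp1:2
Op 2: fork(P0) -> P2. 2 ppages; refcounts: pp0:3 pp1:3
Op 3: read(P1, v0) -> 19. No state change.
Op 4: fork(P2) -> P3. 2 ppages; refcounts: pp0:4 pp1:4
Op 5: read(P0, v0) -> 19. No state change.
Op 6: read(P3, v1) -> 46. No state change.
Op 7: write(P0, v0, 180). refcount(pp0)=4>1 -> COPY to pp2. 3 ppages; refcounts: pp0:3 pp1:4 pp2:1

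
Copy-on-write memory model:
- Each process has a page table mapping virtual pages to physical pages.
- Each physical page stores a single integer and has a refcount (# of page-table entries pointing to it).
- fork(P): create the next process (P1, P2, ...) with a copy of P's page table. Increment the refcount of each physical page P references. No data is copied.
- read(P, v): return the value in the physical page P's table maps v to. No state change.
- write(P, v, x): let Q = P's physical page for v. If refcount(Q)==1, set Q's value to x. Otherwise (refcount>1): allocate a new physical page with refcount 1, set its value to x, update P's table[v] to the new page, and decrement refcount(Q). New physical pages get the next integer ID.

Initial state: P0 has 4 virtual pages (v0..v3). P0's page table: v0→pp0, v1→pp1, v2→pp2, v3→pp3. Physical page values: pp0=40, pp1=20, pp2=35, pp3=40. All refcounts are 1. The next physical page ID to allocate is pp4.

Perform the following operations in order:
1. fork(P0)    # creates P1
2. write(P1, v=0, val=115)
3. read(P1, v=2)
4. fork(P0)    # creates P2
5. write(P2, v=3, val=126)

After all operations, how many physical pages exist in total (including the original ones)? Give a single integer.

Answer: 6

Derivation:
Op 1: fork(P0) -> P1. 4 ppages; refcounts: pp0:2 pp1:2 pp2:2 pp3:2
Op 2: write(P1, v0, 115). refcount(pp0)=2>1 -> COPY to pp4. 5 ppages; refcounts: pp0:1 pp1:2 pp2:2 pp3:2 pp4:1
Op 3: read(P1, v2) -> 35. No state change.
Op 4: fork(P0) -> P2. 5 ppages; refcounts: pp0:2 pp1:3 pp2:3 pp3:3 pp4:1
Op 5: write(P2, v3, 126). refcount(pp3)=3>1 -> COPY to pp5. 6 ppages; refcounts: pp0:2 pp1:3 pp2:3 pp3:2 pp4:1 pp5:1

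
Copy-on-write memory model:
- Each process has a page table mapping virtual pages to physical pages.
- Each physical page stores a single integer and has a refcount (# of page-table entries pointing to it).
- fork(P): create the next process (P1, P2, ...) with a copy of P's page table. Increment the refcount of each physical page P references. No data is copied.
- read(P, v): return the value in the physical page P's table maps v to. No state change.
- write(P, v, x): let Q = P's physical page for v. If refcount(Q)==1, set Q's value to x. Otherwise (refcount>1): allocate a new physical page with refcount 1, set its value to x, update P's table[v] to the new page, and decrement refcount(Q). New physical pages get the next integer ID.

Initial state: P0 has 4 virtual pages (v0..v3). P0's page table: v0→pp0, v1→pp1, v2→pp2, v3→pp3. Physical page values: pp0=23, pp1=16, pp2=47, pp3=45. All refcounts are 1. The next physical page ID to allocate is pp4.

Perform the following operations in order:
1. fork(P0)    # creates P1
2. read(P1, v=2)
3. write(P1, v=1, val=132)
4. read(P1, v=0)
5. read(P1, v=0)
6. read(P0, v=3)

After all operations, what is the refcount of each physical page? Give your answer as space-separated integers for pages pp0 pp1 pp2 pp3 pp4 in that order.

Answer: 2 1 2 2 1

Derivation:
Op 1: fork(P0) -> P1. 4 ppages; refcounts: pp0:2 pp1:2 pp2:2 pp3:2
Op 2: read(P1, v2) -> 47. No state change.
Op 3: write(P1, v1, 132). refcount(pp1)=2>1 -> COPY to pp4. 5 ppages; refcounts: pp0:2 pp1:1 pp2:2 pp3:2 pp4:1
Op 4: read(P1, v0) -> 23. No state change.
Op 5: read(P1, v0) -> 23. No state change.
Op 6: read(P0, v3) -> 45. No state change.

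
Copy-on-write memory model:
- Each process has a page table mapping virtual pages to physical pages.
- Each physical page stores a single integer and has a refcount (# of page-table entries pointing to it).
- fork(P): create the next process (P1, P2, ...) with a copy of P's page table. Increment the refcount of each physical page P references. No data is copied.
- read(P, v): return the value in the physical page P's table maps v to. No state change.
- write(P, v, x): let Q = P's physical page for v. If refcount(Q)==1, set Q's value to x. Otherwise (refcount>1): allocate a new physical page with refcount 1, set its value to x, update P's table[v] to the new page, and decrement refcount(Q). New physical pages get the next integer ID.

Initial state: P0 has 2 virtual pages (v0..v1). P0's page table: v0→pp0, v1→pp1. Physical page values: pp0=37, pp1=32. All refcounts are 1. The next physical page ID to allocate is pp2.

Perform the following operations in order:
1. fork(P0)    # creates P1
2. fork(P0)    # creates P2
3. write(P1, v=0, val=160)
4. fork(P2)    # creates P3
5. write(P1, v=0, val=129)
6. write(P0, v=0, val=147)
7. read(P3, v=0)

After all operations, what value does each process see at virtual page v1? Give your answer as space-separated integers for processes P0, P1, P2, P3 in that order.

Op 1: fork(P0) -> P1. 2 ppages; refcounts: pp0:2 pp1:2
Op 2: fork(P0) -> P2. 2 ppages; refcounts: pp0:3 pp1:3
Op 3: write(P1, v0, 160). refcount(pp0)=3>1 -> COPY to pp2. 3 ppages; refcounts: pp0:2 pp1:3 pp2:1
Op 4: fork(P2) -> P3. 3 ppages; refcounts: pp0:3 pp1:4 pp2:1
Op 5: write(P1, v0, 129). refcount(pp2)=1 -> write in place. 3 ppages; refcounts: pp0:3 pp1:4 pp2:1
Op 6: write(P0, v0, 147). refcount(pp0)=3>1 -> COPY to pp3. 4 ppages; refcounts: pp0:2 pp1:4 pp2:1 pp3:1
Op 7: read(P3, v0) -> 37. No state change.
P0: v1 -> pp1 = 32
P1: v1 -> pp1 = 32
P2: v1 -> pp1 = 32
P3: v1 -> pp1 = 32

Answer: 32 32 32 32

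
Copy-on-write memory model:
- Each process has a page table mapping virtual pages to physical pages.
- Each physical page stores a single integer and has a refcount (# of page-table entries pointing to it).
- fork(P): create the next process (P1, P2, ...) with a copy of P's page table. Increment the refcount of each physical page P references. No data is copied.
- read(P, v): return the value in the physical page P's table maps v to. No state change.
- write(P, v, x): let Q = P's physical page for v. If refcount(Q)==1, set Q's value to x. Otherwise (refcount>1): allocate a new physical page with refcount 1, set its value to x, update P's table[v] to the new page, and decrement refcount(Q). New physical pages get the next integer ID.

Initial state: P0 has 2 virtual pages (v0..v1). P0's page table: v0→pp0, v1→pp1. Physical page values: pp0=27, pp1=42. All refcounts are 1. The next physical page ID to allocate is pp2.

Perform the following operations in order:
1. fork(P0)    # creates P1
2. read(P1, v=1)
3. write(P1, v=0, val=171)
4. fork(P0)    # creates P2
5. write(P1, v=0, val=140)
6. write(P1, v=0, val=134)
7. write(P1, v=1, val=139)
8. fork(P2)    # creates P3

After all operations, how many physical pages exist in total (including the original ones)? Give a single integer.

Answer: 4

Derivation:
Op 1: fork(P0) -> P1. 2 ppages; refcounts: pp0:2 pp1:2
Op 2: read(P1, v1) -> 42. No state change.
Op 3: write(P1, v0, 171). refcount(pp0)=2>1 -> COPY to pp2. 3 ppages; refcounts: pp0:1 pp1:2 pp2:1
Op 4: fork(P0) -> P2. 3 ppages; refcounts: pp0:2 pp1:3 pp2:1
Op 5: write(P1, v0, 140). refcount(pp2)=1 -> write in place. 3 ppages; refcounts: pp0:2 pp1:3 pp2:1
Op 6: write(P1, v0, 134). refcount(pp2)=1 -> write in place. 3 ppages; refcounts: pp0:2 pp1:3 pp2:1
Op 7: write(P1, v1, 139). refcount(pp1)=3>1 -> COPY to pp3. 4 ppages; refcounts: pp0:2 pp1:2 pp2:1 pp3:1
Op 8: fork(P2) -> P3. 4 ppages; refcounts: pp0:3 pp1:3 pp2:1 pp3:1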